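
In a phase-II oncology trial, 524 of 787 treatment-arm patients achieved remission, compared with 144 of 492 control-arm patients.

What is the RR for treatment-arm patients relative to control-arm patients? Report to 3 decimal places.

RR: 2.275

risk, treatment-arm patients = 524/787 = 0.6658
risk, control-arm patients = 144/492 = 0.2927
RR = 0.6658 / 0.2927 = 2.275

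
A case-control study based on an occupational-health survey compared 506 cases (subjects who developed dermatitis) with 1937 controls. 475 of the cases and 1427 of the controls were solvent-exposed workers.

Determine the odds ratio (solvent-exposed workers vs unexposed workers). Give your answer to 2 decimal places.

OR = (475 × 510) / (1427 × 31) = 242250/44237 ≈ 5.48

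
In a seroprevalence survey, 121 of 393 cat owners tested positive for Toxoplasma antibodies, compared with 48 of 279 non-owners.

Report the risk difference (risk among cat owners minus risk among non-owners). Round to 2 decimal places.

risk, cat owners = 121/393 = 0.3079
risk, non-owners = 48/279 = 0.1720
risk difference = 0.3079 − 0.1720 = 0.14

RD ≈ 0.14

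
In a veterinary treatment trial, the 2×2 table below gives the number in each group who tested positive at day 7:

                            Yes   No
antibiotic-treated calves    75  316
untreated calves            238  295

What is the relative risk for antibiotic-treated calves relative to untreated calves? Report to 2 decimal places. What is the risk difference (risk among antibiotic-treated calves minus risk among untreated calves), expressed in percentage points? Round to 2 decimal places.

RR = 0.43; RD = -25.47

risk, antibiotic-treated calves = 75/391 = 0.1918
risk, untreated calves = 238/533 = 0.4465
RR = 0.1918 / 0.4465 = 0.43
risk difference = 0.1918 − 0.4465 = -0.2547 → -25.47 percentage points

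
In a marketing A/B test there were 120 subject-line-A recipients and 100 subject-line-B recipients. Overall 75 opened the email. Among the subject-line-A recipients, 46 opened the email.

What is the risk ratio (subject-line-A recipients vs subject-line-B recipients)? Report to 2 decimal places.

RR = 1.32

subject-line-A recipients without the outcome: 120 − 46 = 74
subject-line-B recipients with the outcome: 75 − 46 = 29
subject-line-B recipients without the outcome: 100 − 29 = 71
risk, subject-line-A recipients = 46/120 = 0.3833
risk, subject-line-B recipients = 29/100 = 0.2900
RR = 0.3833 / 0.2900 = 1.32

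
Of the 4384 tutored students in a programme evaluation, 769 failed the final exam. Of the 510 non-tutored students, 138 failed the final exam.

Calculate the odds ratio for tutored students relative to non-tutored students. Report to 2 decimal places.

OR = (769 × 372) / (3615 × 138) = 286068/498870 ≈ 0.57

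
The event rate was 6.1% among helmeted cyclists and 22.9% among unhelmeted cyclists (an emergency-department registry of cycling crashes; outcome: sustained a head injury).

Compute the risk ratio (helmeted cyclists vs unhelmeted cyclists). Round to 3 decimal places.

RR = 0.0610 / 0.2290 = 0.266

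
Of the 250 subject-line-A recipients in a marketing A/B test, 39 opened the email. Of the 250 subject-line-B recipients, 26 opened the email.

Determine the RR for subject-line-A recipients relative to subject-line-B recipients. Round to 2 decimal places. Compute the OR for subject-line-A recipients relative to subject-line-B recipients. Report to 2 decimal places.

risk, subject-line-A recipients = 39/250 = 0.1560
risk, subject-line-B recipients = 26/250 = 0.1040
RR = 0.1560 / 0.1040 = 1.50
odds, subject-line-A recipients = 39/211 = 0.1848
odds, subject-line-B recipients = 26/224 = 0.1161
OR = 0.1848 / 0.1161 = 1.59

RR = 1.50; OR = 1.59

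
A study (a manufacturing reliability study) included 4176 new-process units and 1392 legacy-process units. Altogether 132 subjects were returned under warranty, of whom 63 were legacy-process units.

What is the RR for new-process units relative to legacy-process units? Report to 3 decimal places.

RR = 0.365

new-process units with the outcome: 132 − 63 = 69
new-process units without the outcome: 4176 − 69 = 4107
legacy-process units without the outcome: 1392 − 63 = 1329
risk, new-process units = 69/4176 = 0.01652
risk, legacy-process units = 63/1392 = 0.04526
RR = 0.01652 / 0.04526 = 0.365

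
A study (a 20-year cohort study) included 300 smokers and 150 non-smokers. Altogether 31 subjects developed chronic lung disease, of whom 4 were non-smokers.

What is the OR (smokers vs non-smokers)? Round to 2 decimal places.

3.61

smokers with the outcome: 31 − 4 = 27
smokers without the outcome: 300 − 27 = 273
non-smokers without the outcome: 150 − 4 = 146
OR = (27 × 146) / (273 × 4) = 3942/1092 ≈ 3.61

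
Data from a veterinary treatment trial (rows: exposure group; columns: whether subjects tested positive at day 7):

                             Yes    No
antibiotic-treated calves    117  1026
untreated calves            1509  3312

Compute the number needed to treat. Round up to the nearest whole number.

risk, antibiotic-treated calves = 117/1143 = 0.102362
risk, untreated calves = 1509/4821 = 0.313006
absolute risk difference = 0.210643
1 / 0.210643 = 4.747 → round up → 5

5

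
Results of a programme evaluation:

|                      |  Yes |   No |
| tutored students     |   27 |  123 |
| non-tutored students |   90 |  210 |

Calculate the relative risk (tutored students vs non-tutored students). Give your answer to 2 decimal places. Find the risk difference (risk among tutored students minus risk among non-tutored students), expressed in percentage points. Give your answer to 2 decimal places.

risk, tutored students = 27/150 = 0.1800
risk, non-tutored students = 90/300 = 0.3000
RR = 0.1800 / 0.3000 = 0.60
risk difference = 0.1800 − 0.3000 = -0.1200 → -12.00 percentage points

RR = 0.60; RD = -12.00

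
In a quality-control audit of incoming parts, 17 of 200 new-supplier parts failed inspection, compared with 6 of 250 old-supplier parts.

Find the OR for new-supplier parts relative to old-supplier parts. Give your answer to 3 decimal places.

OR = 3.778

odds, new-supplier parts = 17/183 = 0.09290
odds, old-supplier parts = 6/244 = 0.02459
OR = 0.09290 / 0.02459 = 3.778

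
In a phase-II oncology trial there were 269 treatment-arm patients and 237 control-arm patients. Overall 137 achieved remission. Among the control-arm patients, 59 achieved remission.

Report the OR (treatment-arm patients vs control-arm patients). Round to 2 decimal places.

treatment-arm patients with the outcome: 137 − 59 = 78
treatment-arm patients without the outcome: 269 − 78 = 191
control-arm patients without the outcome: 237 − 59 = 178
odds, treatment-arm patients = 78/191 = 0.4084
odds, control-arm patients = 59/178 = 0.3315
OR = 0.4084 / 0.3315 = 1.23

1.23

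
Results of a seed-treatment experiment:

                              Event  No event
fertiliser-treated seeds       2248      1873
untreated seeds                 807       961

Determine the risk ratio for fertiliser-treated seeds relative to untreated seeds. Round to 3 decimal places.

risk, fertiliser-treated seeds = 2248/4121 = 0.5455
risk, untreated seeds = 807/1768 = 0.4564
RR = 0.5455 / 0.4564 = 1.195

1.195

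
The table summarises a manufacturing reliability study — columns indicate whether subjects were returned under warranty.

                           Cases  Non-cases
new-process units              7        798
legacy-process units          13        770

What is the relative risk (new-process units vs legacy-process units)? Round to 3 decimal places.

0.524

risk, new-process units = 7/805 = 0.00870
risk, legacy-process units = 13/783 = 0.01660
RR = 0.00870 / 0.01660 = 0.524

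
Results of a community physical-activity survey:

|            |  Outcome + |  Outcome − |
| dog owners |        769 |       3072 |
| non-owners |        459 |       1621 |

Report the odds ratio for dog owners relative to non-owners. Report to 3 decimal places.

odds, dog owners = 769/3072 = 0.2503
odds, non-owners = 459/1621 = 0.2832
OR = 0.2503 / 0.2832 = 0.884

0.884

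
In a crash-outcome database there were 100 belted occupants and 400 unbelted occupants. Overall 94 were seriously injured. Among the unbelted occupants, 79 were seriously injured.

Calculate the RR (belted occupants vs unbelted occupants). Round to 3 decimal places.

belted occupants with the outcome: 94 − 79 = 15
belted occupants without the outcome: 100 − 15 = 85
unbelted occupants without the outcome: 400 − 79 = 321
risk, belted occupants = 15/100 = 0.1500
risk, unbelted occupants = 79/400 = 0.1975
RR = 0.1500 / 0.1975 = 0.759

RR = 0.759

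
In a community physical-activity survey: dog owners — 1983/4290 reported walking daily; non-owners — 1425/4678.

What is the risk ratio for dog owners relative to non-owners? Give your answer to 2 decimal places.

risk, dog owners = 1983/4290 = 0.4622
risk, non-owners = 1425/4678 = 0.3046
RR = 0.4622 / 0.3046 = 1.52

1.52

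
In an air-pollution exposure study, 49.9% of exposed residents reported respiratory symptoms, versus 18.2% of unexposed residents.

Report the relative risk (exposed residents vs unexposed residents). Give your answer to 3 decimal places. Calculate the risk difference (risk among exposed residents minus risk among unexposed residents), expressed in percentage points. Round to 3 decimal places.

RR = 0.4990 / 0.1820 = 2.742
risk difference = 0.4990 − 0.1820 = 0.3170 → 31.700 percentage points

RR = 2.742; RD = 31.700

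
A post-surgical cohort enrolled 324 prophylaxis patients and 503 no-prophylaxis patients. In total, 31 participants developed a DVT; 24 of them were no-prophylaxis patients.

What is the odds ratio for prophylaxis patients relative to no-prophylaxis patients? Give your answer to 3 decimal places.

OR = 0.441

prophylaxis patients with the outcome: 31 − 24 = 7
prophylaxis patients without the outcome: 324 − 7 = 317
no-prophylaxis patients without the outcome: 503 − 24 = 479
OR = (7 × 479) / (317 × 24) = 3353/7608 ≈ 0.441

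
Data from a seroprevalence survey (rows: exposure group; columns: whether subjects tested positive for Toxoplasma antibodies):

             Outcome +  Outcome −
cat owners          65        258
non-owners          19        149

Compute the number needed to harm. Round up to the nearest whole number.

12

risk, cat owners = 65/323 = 0.201238
risk, non-owners = 19/168 = 0.113095
absolute risk difference = 0.088143
1 / 0.088143 = 11.345 → round up → 12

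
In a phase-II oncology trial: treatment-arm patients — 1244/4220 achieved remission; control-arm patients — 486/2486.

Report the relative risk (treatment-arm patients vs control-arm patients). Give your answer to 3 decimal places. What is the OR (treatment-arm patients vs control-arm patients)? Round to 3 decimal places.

risk, treatment-arm patients = 1244/4220 = 0.2948
risk, control-arm patients = 486/2486 = 0.1955
RR = 0.2948 / 0.1955 = 1.508
OR = (1244 × 2000) / (2976 × 486) = 2488000/1446336 ≈ 1.720

RR = 1.508; OR = 1.720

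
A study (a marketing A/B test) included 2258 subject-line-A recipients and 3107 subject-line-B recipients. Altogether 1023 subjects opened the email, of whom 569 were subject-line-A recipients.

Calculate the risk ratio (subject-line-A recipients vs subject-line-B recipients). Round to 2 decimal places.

1.72

subject-line-A recipients without the outcome: 2258 − 569 = 1689
subject-line-B recipients with the outcome: 1023 − 569 = 454
subject-line-B recipients without the outcome: 3107 − 454 = 2653
risk, subject-line-A recipients = 569/2258 = 0.2520
risk, subject-line-B recipients = 454/3107 = 0.1461
RR = 0.2520 / 0.1461 = 1.72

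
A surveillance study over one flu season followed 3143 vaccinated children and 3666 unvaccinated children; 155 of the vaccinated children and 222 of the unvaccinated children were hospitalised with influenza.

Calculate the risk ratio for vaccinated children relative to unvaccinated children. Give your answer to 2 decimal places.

RR ≈ 0.81

risk, vaccinated children = 155/3143 = 0.04932
risk, unvaccinated children = 222/3666 = 0.06056
RR = 0.04932 / 0.06056 = 0.81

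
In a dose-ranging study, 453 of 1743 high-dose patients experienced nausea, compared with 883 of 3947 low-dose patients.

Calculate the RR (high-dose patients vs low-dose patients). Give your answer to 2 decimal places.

RR = 1.16

risk, high-dose patients = 453/1743 = 0.2599
risk, low-dose patients = 883/3947 = 0.2237
RR = 0.2599 / 0.2237 = 1.16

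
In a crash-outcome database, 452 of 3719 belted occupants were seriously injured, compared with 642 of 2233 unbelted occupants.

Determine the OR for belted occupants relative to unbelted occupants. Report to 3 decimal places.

OR = (452 × 1591) / (3267 × 642) = 719132/2097414 ≈ 0.343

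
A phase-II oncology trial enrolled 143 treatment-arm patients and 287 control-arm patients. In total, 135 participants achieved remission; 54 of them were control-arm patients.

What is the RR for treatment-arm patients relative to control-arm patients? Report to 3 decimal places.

3.010

treatment-arm patients with the outcome: 135 − 54 = 81
treatment-arm patients without the outcome: 143 − 81 = 62
control-arm patients without the outcome: 287 − 54 = 233
risk, treatment-arm patients = 81/143 = 0.5664
risk, control-arm patients = 54/287 = 0.1882
RR = 0.5664 / 0.1882 = 3.010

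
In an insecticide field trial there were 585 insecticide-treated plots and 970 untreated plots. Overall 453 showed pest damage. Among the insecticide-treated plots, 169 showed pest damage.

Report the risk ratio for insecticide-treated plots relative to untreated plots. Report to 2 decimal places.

0.99

insecticide-treated plots without the outcome: 585 − 169 = 416
untreated plots with the outcome: 453 − 169 = 284
untreated plots without the outcome: 970 − 284 = 686
risk, insecticide-treated plots = 169/585 = 0.2889
risk, untreated plots = 284/970 = 0.2928
RR = 0.2889 / 0.2928 = 0.99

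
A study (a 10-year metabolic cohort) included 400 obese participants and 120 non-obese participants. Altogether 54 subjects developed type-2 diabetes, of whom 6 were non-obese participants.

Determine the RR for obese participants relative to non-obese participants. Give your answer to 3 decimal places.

RR: 2.400

obese participants with the outcome: 54 − 6 = 48
obese participants without the outcome: 400 − 48 = 352
non-obese participants without the outcome: 120 − 6 = 114
risk, obese participants = 48/400 = 0.1200
risk, non-obese participants = 6/120 = 0.0500
RR = 0.1200 / 0.0500 = 2.400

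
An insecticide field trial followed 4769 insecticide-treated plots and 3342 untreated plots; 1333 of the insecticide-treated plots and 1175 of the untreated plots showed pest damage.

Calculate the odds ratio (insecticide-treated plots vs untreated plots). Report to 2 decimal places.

odds, insecticide-treated plots = 1333/3436 = 0.3880
odds, untreated plots = 1175/2167 = 0.5422
OR = 0.3880 / 0.5422 = 0.72

OR ≈ 0.72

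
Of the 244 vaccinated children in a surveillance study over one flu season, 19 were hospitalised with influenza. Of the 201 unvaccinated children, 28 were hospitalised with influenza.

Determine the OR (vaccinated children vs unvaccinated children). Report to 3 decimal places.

OR = (19 × 173) / (225 × 28) = 3287/6300 ≈ 0.522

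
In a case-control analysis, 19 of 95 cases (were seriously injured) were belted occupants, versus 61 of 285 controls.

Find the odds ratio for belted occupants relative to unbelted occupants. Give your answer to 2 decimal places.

odds, belted occupants = 19/61 = 0.3115
odds, unbelted occupants = 76/224 = 0.3393
OR = 0.3115 / 0.3393 = 0.92

OR = 0.92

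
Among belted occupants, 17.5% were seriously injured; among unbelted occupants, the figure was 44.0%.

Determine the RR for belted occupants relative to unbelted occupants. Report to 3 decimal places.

RR = 0.1750 / 0.4400 = 0.398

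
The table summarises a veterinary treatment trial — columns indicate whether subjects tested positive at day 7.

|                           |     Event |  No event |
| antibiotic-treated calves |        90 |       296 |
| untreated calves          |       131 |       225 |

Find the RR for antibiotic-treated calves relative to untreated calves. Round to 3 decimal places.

0.634

risk, antibiotic-treated calves = 90/386 = 0.2332
risk, untreated calves = 131/356 = 0.3680
RR = 0.2332 / 0.3680 = 0.634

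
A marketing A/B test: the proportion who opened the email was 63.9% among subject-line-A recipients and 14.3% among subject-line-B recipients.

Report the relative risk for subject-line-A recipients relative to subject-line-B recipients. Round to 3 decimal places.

RR = 0.6390 / 0.1430 = 4.469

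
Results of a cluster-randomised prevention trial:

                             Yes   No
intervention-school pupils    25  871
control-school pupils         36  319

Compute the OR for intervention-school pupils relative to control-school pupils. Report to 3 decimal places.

odds, intervention-school pupils = 25/871 = 0.02870
odds, control-school pupils = 36/319 = 0.11285
OR = 0.02870 / 0.11285 = 0.254

0.254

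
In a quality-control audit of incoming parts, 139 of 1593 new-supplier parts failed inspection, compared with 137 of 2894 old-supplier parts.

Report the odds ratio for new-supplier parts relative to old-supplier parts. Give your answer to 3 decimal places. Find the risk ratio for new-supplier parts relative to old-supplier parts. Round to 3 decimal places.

OR = (139 × 2757) / (1454 × 137) = 383223/199198 ≈ 1.924
risk, new-supplier parts = 139/1593 = 0.08726
risk, old-supplier parts = 137/2894 = 0.04734
RR = 0.08726 / 0.04734 = 1.843

OR = 1.924; RR = 1.843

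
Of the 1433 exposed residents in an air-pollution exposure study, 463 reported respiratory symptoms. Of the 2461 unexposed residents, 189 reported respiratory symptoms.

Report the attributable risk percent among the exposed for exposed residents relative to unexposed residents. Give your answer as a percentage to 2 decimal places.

risk, exposed residents = 463/1433 = 0.3231
risk, unexposed residents = 189/2461 = 0.0768
AR% = (0.3231 − 0.0768) / 0.3231 = 0.7623 → 76.23%

76.23%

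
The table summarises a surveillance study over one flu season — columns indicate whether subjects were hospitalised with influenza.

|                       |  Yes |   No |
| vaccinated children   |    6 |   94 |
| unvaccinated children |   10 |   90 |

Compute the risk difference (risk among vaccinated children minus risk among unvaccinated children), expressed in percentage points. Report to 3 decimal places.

risk, vaccinated children = 6/100 = 0.0600
risk, unvaccinated children = 10/100 = 0.1000
risk difference = 0.0600 − 0.1000 = -0.0400 → -4.000 percentage points

RD = -4.000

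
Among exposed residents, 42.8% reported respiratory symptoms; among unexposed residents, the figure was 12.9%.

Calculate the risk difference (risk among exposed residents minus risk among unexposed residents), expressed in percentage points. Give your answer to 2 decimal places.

risk difference = 0.4280 − 0.1290 = 0.2990 → 29.90 percentage points

RD: 29.90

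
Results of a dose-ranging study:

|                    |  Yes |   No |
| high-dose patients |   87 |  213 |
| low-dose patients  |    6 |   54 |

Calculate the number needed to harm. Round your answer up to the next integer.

risk, high-dose patients = 87/300 = 0.290000
risk, low-dose patients = 6/60 = 0.100000
absolute risk difference = 0.190000
1 / 0.190000 = 5.263 → round up → 6

6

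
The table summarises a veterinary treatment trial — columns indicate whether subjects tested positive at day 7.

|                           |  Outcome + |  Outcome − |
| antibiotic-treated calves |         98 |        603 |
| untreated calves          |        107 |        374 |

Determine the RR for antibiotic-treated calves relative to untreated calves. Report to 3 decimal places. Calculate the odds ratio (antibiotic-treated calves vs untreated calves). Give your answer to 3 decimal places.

risk, antibiotic-treated calves = 98/701 = 0.1398
risk, untreated calves = 107/481 = 0.2225
RR = 0.1398 / 0.2225 = 0.628
OR = (98 × 374) / (603 × 107) = 36652/64521 ≈ 0.568

RR = 0.628; OR = 0.568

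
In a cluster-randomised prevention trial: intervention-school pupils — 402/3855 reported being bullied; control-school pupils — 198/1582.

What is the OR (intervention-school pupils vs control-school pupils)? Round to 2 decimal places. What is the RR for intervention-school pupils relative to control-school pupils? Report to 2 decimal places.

OR = (402 × 1384) / (3453 × 198) = 556368/683694 ≈ 0.81
risk, intervention-school pupils = 402/3855 = 0.1043
risk, control-school pupils = 198/1582 = 0.1252
RR = 0.1043 / 0.1252 = 0.83

OR = 0.81; RR = 0.83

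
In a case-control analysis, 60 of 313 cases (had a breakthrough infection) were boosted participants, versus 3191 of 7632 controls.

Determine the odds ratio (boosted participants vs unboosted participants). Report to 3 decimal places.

OR = (60 × 4441) / (3191 × 253) = 266460/807323 ≈ 0.330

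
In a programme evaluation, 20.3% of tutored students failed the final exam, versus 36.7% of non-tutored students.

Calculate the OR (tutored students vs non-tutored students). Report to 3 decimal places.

odds, tutored students = 0.2030/0.7970 = 0.2547
odds, non-tutored students = 0.3670/0.6330 = 0.5798
OR = 0.2547 / 0.5798 = 0.439

0.439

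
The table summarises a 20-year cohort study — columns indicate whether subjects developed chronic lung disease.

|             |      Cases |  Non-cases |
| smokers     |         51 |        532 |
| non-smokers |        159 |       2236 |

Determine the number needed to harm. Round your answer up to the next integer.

48

risk, smokers = 51/583 = 0.087479
risk, non-smokers = 159/2395 = 0.066388
absolute risk difference = 0.021090
1 / 0.021090 = 47.416 → round up → 48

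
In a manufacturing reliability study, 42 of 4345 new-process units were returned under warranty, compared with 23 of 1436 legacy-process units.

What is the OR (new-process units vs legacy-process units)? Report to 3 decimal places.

OR = (42 × 1413) / (4303 × 23) = 59346/98969 ≈ 0.600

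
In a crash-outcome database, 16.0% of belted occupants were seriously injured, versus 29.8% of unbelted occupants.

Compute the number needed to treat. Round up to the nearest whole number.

NNT = 8

absolute risk difference = 0.138000
1 / 0.138000 = 7.246 → round up → 8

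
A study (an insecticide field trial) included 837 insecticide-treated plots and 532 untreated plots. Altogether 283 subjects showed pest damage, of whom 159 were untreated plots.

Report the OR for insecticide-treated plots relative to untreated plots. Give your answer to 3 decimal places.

insecticide-treated plots with the outcome: 283 − 159 = 124
insecticide-treated plots without the outcome: 837 − 124 = 713
untreated plots without the outcome: 532 − 159 = 373
odds, insecticide-treated plots = 124/713 = 0.1739
odds, untreated plots = 159/373 = 0.4263
OR = 0.1739 / 0.4263 = 0.408

OR ≈ 0.408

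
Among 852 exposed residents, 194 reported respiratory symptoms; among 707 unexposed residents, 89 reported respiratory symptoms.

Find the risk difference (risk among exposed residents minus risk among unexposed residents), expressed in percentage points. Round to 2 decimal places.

RD ≈ 10.18

risk, exposed residents = 194/852 = 0.2277
risk, unexposed residents = 89/707 = 0.1259
risk difference = 0.2277 − 0.1259 = 0.1018 → 10.18 percentage points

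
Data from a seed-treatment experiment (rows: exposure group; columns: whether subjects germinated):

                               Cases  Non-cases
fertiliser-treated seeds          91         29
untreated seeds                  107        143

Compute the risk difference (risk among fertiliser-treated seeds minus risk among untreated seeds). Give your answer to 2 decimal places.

0.33

risk, fertiliser-treated seeds = 91/120 = 0.7583
risk, untreated seeds = 107/250 = 0.4280
risk difference = 0.7583 − 0.4280 = 0.33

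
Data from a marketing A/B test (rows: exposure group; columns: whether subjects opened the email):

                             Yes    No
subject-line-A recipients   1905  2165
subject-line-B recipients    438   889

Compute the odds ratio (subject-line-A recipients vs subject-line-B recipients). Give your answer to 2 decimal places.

OR = (1905 × 889) / (2165 × 438) = 1693545/948270 ≈ 1.79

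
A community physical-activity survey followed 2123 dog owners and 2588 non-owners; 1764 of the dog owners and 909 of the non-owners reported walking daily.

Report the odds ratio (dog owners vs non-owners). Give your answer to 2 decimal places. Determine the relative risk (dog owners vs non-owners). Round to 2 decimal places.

odds, dog owners = 1764/359 = 4.9136
odds, non-owners = 909/1679 = 0.5414
OR = 4.9136 / 0.5414 = 9.08
risk, dog owners = 1764/2123 = 0.8309
risk, non-owners = 909/2588 = 0.3512
RR = 0.8309 / 0.3512 = 2.37

OR = 9.08; RR = 2.37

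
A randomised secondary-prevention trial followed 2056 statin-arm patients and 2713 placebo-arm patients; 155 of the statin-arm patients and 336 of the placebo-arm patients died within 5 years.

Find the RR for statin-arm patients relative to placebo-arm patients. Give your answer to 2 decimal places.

risk, statin-arm patients = 155/2056 = 0.0754
risk, placebo-arm patients = 336/2713 = 0.1238
RR = 0.0754 / 0.1238 = 0.61

RR = 0.61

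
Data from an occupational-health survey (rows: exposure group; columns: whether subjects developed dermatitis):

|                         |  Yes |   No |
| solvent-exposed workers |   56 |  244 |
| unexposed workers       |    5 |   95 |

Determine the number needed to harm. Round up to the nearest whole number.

NNH = 8

risk, solvent-exposed workers = 56/300 = 0.186667
risk, unexposed workers = 5/100 = 0.050000
absolute risk difference = 0.136667
1 / 0.136667 = 7.317 → round up → 8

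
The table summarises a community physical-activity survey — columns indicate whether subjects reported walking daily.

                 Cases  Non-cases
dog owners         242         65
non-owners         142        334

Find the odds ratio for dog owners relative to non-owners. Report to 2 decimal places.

OR = (242 × 334) / (65 × 142) = 80828/9230 ≈ 8.76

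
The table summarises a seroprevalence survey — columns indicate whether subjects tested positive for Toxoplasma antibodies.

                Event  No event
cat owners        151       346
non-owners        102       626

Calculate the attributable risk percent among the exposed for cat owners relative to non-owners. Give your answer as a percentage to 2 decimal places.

AR% = 53.88%

risk, cat owners = 151/497 = 0.3038
risk, non-owners = 102/728 = 0.1401
AR% = (0.3038 − 0.1401) / 0.3038 = 0.5388 → 53.88%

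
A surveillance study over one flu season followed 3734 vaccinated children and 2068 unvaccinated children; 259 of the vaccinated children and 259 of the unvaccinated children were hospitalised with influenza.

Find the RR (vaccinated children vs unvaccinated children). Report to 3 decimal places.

risk, vaccinated children = 259/3734 = 0.0694
risk, unvaccinated children = 259/2068 = 0.1252
RR = 0.0694 / 0.1252 = 0.554

RR = 0.554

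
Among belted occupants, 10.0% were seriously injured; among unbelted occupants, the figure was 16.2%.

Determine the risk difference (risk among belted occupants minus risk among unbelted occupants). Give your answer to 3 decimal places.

risk difference = 0.1000 − 0.1620 = -0.062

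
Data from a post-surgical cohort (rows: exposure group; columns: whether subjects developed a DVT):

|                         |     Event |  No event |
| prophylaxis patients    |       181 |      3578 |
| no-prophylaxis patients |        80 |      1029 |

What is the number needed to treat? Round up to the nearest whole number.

42

risk, prophylaxis patients = 181/3759 = 0.048151
risk, no-prophylaxis patients = 80/1109 = 0.072137
absolute risk difference = 0.023986
1 / 0.023986 = 41.691 → round up → 42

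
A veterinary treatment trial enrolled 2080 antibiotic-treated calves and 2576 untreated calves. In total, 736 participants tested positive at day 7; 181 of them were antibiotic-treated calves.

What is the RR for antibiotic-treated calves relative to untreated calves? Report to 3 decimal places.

RR: 0.404

antibiotic-treated calves without the outcome: 2080 − 181 = 1899
untreated calves with the outcome: 736 − 181 = 555
untreated calves without the outcome: 2576 − 555 = 2021
risk, antibiotic-treated calves = 181/2080 = 0.0870
risk, untreated calves = 555/2576 = 0.2155
RR = 0.0870 / 0.2155 = 0.404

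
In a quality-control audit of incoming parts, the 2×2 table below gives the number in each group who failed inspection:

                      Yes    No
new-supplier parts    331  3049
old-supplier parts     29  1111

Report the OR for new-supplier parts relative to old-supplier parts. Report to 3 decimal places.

OR = (331 × 1111) / (3049 × 29) = 367741/88421 ≈ 4.159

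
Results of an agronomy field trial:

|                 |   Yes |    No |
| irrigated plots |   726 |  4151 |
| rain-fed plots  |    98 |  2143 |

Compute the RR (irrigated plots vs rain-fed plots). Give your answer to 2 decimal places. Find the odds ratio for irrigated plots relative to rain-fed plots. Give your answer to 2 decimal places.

risk, irrigated plots = 726/4877 = 0.14886
risk, rain-fed plots = 98/2241 = 0.04373
RR = 0.14886 / 0.04373 = 3.40
odds, irrigated plots = 726/4151 = 0.17490
odds, rain-fed plots = 98/2143 = 0.04573
OR = 0.17490 / 0.04573 = 3.82

RR = 3.40; OR = 3.82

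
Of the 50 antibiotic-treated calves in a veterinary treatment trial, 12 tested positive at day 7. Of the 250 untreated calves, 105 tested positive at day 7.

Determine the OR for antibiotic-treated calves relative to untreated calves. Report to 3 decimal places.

0.436

odds, antibiotic-treated calves = 12/38 = 0.3158
odds, untreated calves = 105/145 = 0.7241
OR = 0.3158 / 0.7241 = 0.436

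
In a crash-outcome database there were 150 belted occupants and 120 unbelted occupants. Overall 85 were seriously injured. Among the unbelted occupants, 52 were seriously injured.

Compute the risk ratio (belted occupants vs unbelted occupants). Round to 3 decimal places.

RR = 0.508

belted occupants with the outcome: 85 − 52 = 33
belted occupants without the outcome: 150 − 33 = 117
unbelted occupants without the outcome: 120 − 52 = 68
risk, belted occupants = 33/150 = 0.2200
risk, unbelted occupants = 52/120 = 0.4333
RR = 0.2200 / 0.4333 = 0.508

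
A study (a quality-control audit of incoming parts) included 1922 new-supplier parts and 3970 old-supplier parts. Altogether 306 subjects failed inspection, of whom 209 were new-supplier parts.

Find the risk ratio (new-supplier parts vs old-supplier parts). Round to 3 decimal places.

new-supplier parts without the outcome: 1922 − 209 = 1713
old-supplier parts with the outcome: 306 − 209 = 97
old-supplier parts without the outcome: 3970 − 97 = 3873
risk, new-supplier parts = 209/1922 = 0.10874
risk, old-supplier parts = 97/3970 = 0.02443
RR = 0.10874 / 0.02443 = 4.451

RR: 4.451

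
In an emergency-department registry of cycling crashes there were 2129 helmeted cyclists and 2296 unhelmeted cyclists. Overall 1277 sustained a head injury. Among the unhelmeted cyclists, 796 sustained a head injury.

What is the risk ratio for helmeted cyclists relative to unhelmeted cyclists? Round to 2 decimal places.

RR: 0.65

helmeted cyclists with the outcome: 1277 − 796 = 481
helmeted cyclists without the outcome: 2129 − 481 = 1648
unhelmeted cyclists without the outcome: 2296 − 796 = 1500
risk, helmeted cyclists = 481/2129 = 0.2259
risk, unhelmeted cyclists = 796/2296 = 0.3467
RR = 0.2259 / 0.3467 = 0.65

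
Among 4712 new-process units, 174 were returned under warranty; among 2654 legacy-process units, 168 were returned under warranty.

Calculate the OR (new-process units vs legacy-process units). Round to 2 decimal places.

OR ≈ 0.57

odds, new-process units = 174/4538 = 0.03834
odds, legacy-process units = 168/2486 = 0.06758
OR = 0.03834 / 0.06758 = 0.57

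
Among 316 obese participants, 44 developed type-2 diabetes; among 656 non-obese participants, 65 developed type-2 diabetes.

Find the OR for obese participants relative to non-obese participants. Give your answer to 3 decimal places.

OR = 1.471

odds, obese participants = 44/272 = 0.1618
odds, non-obese participants = 65/591 = 0.1100
OR = 0.1618 / 0.1100 = 1.471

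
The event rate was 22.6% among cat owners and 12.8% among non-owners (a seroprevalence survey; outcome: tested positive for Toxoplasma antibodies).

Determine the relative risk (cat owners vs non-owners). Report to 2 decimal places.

RR = 0.2260 / 0.1280 = 1.77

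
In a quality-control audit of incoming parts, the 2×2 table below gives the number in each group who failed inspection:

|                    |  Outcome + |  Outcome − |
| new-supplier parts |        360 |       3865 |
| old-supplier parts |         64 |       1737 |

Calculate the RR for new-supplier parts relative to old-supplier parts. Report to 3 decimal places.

risk, new-supplier parts = 360/4225 = 0.08521
risk, old-supplier parts = 64/1801 = 0.03554
RR = 0.08521 / 0.03554 = 2.398

2.398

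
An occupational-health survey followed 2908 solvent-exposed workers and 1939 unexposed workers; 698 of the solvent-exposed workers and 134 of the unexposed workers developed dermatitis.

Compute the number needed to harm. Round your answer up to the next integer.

risk, solvent-exposed workers = 698/2908 = 0.240028
risk, unexposed workers = 134/1939 = 0.069108
absolute risk difference = 0.170920
1 / 0.170920 = 5.851 → round up → 6

NNH ≈ 6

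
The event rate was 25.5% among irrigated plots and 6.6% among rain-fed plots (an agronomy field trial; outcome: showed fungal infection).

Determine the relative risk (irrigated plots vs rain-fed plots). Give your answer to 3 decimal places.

RR = 0.2550 / 0.0660 = 3.864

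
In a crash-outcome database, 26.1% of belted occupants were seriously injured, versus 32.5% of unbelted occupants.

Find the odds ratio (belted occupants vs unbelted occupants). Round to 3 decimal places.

OR = 0.734

odds, belted occupants = 0.2610/0.7390 = 0.3532
odds, unbelted occupants = 0.3250/0.6750 = 0.4815
OR = 0.3532 / 0.4815 = 0.734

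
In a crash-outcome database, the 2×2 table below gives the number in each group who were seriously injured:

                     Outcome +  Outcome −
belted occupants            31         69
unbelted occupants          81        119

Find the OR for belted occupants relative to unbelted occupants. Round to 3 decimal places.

OR = (31 × 119) / (69 × 81) = 3689/5589 ≈ 0.660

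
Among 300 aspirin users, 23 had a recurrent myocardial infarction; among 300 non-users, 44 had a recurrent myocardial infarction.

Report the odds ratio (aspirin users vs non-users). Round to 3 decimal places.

OR = (23 × 256) / (277 × 44) = 5888/12188 ≈ 0.483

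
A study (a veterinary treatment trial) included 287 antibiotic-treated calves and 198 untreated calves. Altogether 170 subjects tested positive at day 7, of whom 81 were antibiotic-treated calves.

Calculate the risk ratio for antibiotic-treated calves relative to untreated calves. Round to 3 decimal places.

0.628

antibiotic-treated calves without the outcome: 287 − 81 = 206
untreated calves with the outcome: 170 − 81 = 89
untreated calves without the outcome: 198 − 89 = 109
risk, antibiotic-treated calves = 81/287 = 0.2822
risk, untreated calves = 89/198 = 0.4495
RR = 0.2822 / 0.4495 = 0.628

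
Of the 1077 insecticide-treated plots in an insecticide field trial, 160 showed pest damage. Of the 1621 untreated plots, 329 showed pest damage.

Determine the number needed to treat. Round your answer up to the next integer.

19

risk, insecticide-treated plots = 160/1077 = 0.148561
risk, untreated plots = 329/1621 = 0.202961
absolute risk difference = 0.054400
1 / 0.054400 = 18.382 → round up → 19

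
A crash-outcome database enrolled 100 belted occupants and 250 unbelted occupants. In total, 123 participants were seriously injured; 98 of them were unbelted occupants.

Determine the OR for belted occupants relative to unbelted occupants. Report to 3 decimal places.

OR = 0.517

belted occupants with the outcome: 123 − 98 = 25
belted occupants without the outcome: 100 − 25 = 75
unbelted occupants without the outcome: 250 − 98 = 152
odds, belted occupants = 25/75 = 0.3333
odds, unbelted occupants = 98/152 = 0.6447
OR = 0.3333 / 0.6447 = 0.517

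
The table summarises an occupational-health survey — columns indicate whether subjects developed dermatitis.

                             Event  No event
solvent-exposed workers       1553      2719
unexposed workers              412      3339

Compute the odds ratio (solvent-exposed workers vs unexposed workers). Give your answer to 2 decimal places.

OR = (1553 × 3339) / (2719 × 412) = 5185467/1120228 ≈ 4.63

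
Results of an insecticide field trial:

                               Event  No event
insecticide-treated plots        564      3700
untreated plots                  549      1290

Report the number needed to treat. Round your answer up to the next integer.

NNT = 7

risk, insecticide-treated plots = 564/4264 = 0.132270
risk, untreated plots = 549/1839 = 0.298532
absolute risk difference = 0.166262
1 / 0.166262 = 6.015 → round up → 7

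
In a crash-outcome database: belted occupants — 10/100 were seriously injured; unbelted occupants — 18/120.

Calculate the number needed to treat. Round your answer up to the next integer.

risk, belted occupants = 10/100 = 0.100000
risk, unbelted occupants = 18/120 = 0.150000
absolute risk difference = 0.050000
1 / 0.050000 = 20.000 → round up → 20

NNT ≈ 20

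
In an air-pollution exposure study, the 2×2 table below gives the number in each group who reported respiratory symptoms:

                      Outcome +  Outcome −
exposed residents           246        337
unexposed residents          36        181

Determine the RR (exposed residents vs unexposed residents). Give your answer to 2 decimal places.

risk, exposed residents = 246/583 = 0.4220
risk, unexposed residents = 36/217 = 0.1659
RR = 0.4220 / 0.1659 = 2.54

RR: 2.54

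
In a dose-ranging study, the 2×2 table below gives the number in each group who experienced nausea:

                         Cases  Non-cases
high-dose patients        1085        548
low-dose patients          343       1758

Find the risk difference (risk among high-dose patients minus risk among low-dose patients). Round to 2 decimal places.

risk, high-dose patients = 1085/1633 = 0.6644
risk, low-dose patients = 343/2101 = 0.1633
risk difference = 0.6644 − 0.1633 = 0.50

0.50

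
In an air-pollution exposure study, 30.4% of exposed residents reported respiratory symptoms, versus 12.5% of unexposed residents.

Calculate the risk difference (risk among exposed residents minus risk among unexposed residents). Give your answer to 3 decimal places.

risk difference = 0.3040 − 0.1250 = 0.179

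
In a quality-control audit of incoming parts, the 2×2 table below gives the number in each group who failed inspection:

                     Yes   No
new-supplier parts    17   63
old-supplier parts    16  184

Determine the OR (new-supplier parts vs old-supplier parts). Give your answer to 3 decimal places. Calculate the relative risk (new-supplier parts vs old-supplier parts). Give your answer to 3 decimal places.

OR = (17 × 184) / (63 × 16) = 3128/1008 ≈ 3.103
risk, new-supplier parts = 17/80 = 0.2125
risk, old-supplier parts = 16/200 = 0.0800
RR = 0.2125 / 0.0800 = 2.656

OR = 3.103; RR = 2.656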